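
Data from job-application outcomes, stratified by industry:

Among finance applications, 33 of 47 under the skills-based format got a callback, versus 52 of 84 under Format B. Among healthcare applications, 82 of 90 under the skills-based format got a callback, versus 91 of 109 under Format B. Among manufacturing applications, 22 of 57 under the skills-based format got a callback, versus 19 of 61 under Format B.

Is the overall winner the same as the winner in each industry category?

Finance: the skills-based format 33/47 = 70.2%, Format B 52/84 = 61.9% → the skills-based format
Healthcare: the skills-based format 82/90 = 91.1%, Format B 91/109 = 83.5% → the skills-based format
Manufacturing: the skills-based format 22/57 = 38.6%, Format B 19/61 = 31.1% → the skills-based format
Overall: the skills-based format 137/194 = 70.6%, Format B 162/254 = 63.8% → the skills-based format
The skills-based format wins overall and in every industry group — no reversal.

Yes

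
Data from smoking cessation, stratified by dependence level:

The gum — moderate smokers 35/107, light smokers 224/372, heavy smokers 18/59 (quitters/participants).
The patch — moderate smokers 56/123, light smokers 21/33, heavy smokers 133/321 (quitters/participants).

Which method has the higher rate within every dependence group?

the patch

Moderate smokers: the gum 35/107 = 32.7%, the patch 56/123 = 45.5% → the patch
Light smokers: the gum 224/372 = 60.2%, the patch 21/33 = 63.6% → the patch
Heavy smokers: the gum 18/59 = 30.5%, the patch 133/321 = 41.4% → the patch
The patch has the higher rate in all 3 groups.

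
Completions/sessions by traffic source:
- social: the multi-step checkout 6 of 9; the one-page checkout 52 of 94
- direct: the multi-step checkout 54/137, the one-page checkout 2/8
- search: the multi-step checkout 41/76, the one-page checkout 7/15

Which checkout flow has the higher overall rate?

Social: the multi-step checkout 6/9 = 66.7%, the one-page checkout 52/94 = 55.3% → the multi-step checkout
Direct: the multi-step checkout 54/137 = 39.4%, the one-page checkout 2/8 = 25.0% → the multi-step checkout
Search: the multi-step checkout 41/76 = 53.9%, the one-page checkout 7/15 = 46.7% → the multi-step checkout
Overall: the multi-step checkout 101/222 = 45.5%, the one-page checkout 61/117 = 52.1% → the one-page checkout
(The multi-step checkout wins every traffic group but the one-page checkout wins overall — the multi-step checkout's sessions skew toward the low-rate direct group.)

the one-page checkout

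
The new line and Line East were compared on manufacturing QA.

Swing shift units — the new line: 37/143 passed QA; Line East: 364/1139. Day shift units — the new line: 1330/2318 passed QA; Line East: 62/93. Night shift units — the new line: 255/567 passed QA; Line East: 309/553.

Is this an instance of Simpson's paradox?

Yes

Swing shift: the new line 37/143 = 25.9%, Line East 364/1139 = 32.0% → Line East
Day shift: the new line 1330/2318 = 57.4%, Line East 62/93 = 66.7% → Line East
Night shift: the new line 255/567 = 45.0%, Line East 309/553 = 55.9% → Line East
Overall: the new line 1622/3028 = 53.6%, Line East 735/1785 = 41.2% → the new line
Line East wins each shift group but the new line wins overall — the comparison reverses. Line East's units skew toward swing shift, which has a lower base rate.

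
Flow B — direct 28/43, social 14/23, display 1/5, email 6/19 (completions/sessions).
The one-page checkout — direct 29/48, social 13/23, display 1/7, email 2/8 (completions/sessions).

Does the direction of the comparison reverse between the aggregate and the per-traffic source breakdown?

No

Direct: Flow B 28/43 = 65.1%, the one-page checkout 29/48 = 60.4% → Flow B
Social: Flow B 14/23 = 60.9%, the one-page checkout 13/23 = 56.5% → Flow B
Display: Flow B 1/5 = 20.0%, the one-page checkout 1/7 = 14.3% → Flow B
Email: Flow B 6/19 = 31.6%, the one-page checkout 2/8 = 25.0% → Flow B
Overall: Flow B 49/90 = 54.4%, the one-page checkout 45/86 = 52.3% → Flow B
Flow B wins overall and in every traffic group — no reversal.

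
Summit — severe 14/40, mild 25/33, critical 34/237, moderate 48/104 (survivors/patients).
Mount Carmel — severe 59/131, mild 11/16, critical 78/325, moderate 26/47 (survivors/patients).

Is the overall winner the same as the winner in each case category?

Severe: Summit 14/40 = 35.0%, Mount Carmel 59/131 = 45.0% → Mount Carmel
Mild: Summit 25/33 = 75.8%, Mount Carmel 11/16 = 68.8% → Summit
Critical: Summit 34/237 = 14.3%, Mount Carmel 78/325 = 24.0% → Mount Carmel
Moderate: Summit 48/104 = 46.2%, Mount Carmel 26/47 = 55.3% → Mount Carmel
Overall: Summit 121/414 = 29.2%, Mount Carmel 174/519 = 33.5% → Mount Carmel
Neither sweeps: Summit wins 1 of 4 groups, Mount Carmel wins 3. Mount Carmel wins overall but not every group — no Simpson reversal.

No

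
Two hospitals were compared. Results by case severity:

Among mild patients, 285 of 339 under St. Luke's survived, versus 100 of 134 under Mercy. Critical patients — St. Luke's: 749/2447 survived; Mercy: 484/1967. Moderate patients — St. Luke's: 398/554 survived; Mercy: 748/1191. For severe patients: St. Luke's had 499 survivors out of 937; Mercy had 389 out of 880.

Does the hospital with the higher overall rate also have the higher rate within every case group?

Yes

Mild: St. Luke's 285/339 = 84.1%, Mercy 100/134 = 74.6% → St. Luke's
Critical: St. Luke's 749/2447 = 30.6%, Mercy 484/1967 = 24.6% → St. Luke's
Moderate: St. Luke's 398/554 = 71.8%, Mercy 748/1191 = 62.8% → St. Luke's
Severe: St. Luke's 499/937 = 53.3%, Mercy 389/880 = 44.2% → St. Luke's
Overall: St. Luke's 1931/4277 = 45.1%, Mercy 1721/4172 = 41.3% → St. Luke's
St. Luke's wins overall and in every case group — no reversal.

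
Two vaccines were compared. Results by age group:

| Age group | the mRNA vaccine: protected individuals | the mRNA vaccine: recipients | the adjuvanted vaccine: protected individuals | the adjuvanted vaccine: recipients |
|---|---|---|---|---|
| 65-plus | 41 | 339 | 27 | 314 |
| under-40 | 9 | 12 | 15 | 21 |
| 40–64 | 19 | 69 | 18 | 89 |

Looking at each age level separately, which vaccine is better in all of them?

the mRNA vaccine

65-plus: the mRNA vaccine 41/339 = 12.1%, the adjuvanted vaccine 27/314 = 8.6% → the mRNA vaccine
Under-40: the mRNA vaccine 9/12 = 75.0%, the adjuvanted vaccine 15/21 = 71.4% → the mRNA vaccine
40–64: the mRNA vaccine 19/69 = 27.5%, the adjuvanted vaccine 18/89 = 20.2% → the mRNA vaccine
The mRNA vaccine has the higher rate in all 3 groups.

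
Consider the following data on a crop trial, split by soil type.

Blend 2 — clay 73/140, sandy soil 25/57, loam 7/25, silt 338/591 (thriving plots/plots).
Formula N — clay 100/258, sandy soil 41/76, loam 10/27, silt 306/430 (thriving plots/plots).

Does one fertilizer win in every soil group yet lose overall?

Clay: Blend 2 73/140 = 52.1%, Formula N 100/258 = 38.8% → Blend 2
Sandy soil: Blend 2 25/57 = 43.9%, Formula N 41/76 = 53.9% → Formula N
Loam: Blend 2 7/25 = 28.0%, Formula N 10/27 = 37.0% → Formula N
Silt: Blend 2 338/591 = 57.2%, Formula N 306/430 = 71.2% → Formula N
Overall: Blend 2 443/813 = 54.5%, Formula N 457/791 = 57.8% → Formula N
Neither sweeps: Blend 2 wins 1 of 4 groups, Formula N wins 3. Formula N wins overall but not every group — no Simpson reversal.

No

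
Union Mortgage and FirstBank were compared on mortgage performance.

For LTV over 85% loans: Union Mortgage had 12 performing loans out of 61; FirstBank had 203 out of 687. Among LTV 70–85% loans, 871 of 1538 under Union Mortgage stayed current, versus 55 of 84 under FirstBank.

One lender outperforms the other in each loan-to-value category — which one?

LTV over 85%: Union Mortgage 12/61 = 19.7%, FirstBank 203/687 = 29.5% → FirstBank
LTV 70–85%: Union Mortgage 871/1538 = 56.6%, FirstBank 55/84 = 65.5% → FirstBank
FirstBank has the higher rate in both groups.

FirstBank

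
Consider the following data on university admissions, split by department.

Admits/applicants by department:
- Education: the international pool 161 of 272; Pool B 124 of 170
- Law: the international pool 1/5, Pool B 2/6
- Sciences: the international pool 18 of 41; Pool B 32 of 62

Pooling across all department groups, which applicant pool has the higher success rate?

Education: the international pool 161/272 = 59.2%, Pool B 124/170 = 72.9% → Pool B
Law: the international pool 1/5 = 20.0%, Pool B 2/6 = 33.3% → Pool B
Sciences: the international pool 18/41 = 43.9%, Pool B 32/62 = 51.6% → Pool B
Overall: the international pool 180/318 = 56.6%, Pool B 158/238 = 66.4% → Pool B

Pool B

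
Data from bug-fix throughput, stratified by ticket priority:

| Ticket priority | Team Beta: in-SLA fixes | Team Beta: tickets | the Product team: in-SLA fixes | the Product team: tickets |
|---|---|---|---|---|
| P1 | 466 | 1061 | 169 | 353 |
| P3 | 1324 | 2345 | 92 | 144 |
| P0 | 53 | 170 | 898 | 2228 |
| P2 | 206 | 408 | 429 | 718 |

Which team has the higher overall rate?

Team Beta

P1: Team Beta 466/1061 = 43.9%, the Product team 169/353 = 47.9% → the Product team
P3: Team Beta 1324/2345 = 56.5%, the Product team 92/144 = 63.9% → the Product team
P0: Team Beta 53/170 = 31.2%, the Product team 898/2228 = 40.3% → the Product team
P2: Team Beta 206/408 = 50.5%, the Product team 429/718 = 59.7% → the Product team
Overall: Team Beta 2049/3984 = 51.4%, the Product team 1588/3443 = 46.1% → Team Beta
(The Product team wins every ticket group but Team Beta wins overall — the Product team's tickets skew toward the low-rate P0 group.)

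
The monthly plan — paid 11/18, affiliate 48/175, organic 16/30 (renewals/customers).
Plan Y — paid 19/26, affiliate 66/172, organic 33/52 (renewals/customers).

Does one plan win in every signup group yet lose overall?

No

Paid: the monthly plan 11/18 = 61.1%, Plan Y 19/26 = 73.1% → Plan Y
Affiliate: the monthly plan 48/175 = 27.4%, Plan Y 66/172 = 38.4% → Plan Y
Organic: the monthly plan 16/30 = 53.3%, Plan Y 33/52 = 63.5% → Plan Y
Overall: the monthly plan 75/223 = 33.6%, Plan Y 118/250 = 47.2% → Plan Y
Plan Y wins overall and in every signup group — no reversal.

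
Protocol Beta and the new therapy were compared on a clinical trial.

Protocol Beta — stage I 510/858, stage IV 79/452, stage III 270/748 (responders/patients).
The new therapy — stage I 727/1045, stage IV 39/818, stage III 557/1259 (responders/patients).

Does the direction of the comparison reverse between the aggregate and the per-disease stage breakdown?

Stage I: Protocol Beta 510/858 = 59.4%, the new therapy 727/1045 = 69.6% → the new therapy
Stage IV: Protocol Beta 79/452 = 17.5%, the new therapy 39/818 = 4.8% → Protocol Beta
Stage III: Protocol Beta 270/748 = 36.1%, the new therapy 557/1259 = 44.2% → the new therapy
Overall: Protocol Beta 859/2058 = 41.7%, the new therapy 1323/3122 = 42.4% → the new therapy
Neither sweeps: Protocol Beta wins 1 of 3 groups, the new therapy wins 2. The new therapy wins overall but not every group — no Simpson reversal.

No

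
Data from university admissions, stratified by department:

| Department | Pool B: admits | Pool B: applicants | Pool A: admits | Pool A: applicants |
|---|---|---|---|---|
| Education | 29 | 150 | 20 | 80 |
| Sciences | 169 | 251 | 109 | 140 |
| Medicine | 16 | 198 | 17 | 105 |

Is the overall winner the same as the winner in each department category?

Education: Pool B 29/150 = 19.3%, Pool A 20/80 = 25.0% → Pool A
Sciences: Pool B 169/251 = 67.3%, Pool A 109/140 = 77.9% → Pool A
Medicine: Pool B 16/198 = 8.1%, Pool A 17/105 = 16.2% → Pool A
Overall: Pool B 214/599 = 35.7%, Pool A 146/325 = 44.9% → Pool A
Pool A wins overall and in every department group — no reversal.

Yes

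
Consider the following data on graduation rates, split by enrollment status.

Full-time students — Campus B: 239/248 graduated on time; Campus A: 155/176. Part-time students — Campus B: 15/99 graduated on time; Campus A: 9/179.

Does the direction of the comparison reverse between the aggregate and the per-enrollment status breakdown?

No

Full-time: Campus B 239/248 = 96.4%, Campus A 155/176 = 88.1% → Campus B
Part-time: Campus B 15/99 = 15.2%, Campus A 9/179 = 5.0% → Campus B
Overall: Campus B 254/347 = 73.2%, Campus A 164/355 = 46.2% → Campus B
Campus B wins overall and in every enrollment group — no reversal.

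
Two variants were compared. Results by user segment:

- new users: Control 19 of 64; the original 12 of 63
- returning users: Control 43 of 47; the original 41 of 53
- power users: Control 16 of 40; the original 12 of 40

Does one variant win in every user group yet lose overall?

New users: Control 19/64 = 29.7%, the original 12/63 = 19.0% → Control
Returning users: Control 43/47 = 91.5%, the original 41/53 = 77.4% → Control
Power users: Control 16/40 = 40.0%, the original 12/40 = 30.0% → Control
Overall: Control 78/151 = 51.7%, the original 65/156 = 41.7% → Control
Control wins overall and in every user group — no reversal.

No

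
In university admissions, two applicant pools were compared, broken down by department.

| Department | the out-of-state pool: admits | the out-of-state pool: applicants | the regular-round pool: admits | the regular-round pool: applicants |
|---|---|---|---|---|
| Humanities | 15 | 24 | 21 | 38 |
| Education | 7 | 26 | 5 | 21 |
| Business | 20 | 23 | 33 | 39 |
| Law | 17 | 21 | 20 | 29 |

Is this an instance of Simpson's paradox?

Humanities: the out-of-state pool 15/24 = 62.5%, the regular-round pool 21/38 = 55.3% → the out-of-state pool
Education: the out-of-state pool 7/26 = 26.9%, the regular-round pool 5/21 = 23.8% → the out-of-state pool
Business: the out-of-state pool 20/23 = 87.0%, the regular-round pool 33/39 = 84.6% → the out-of-state pool
Law: the out-of-state pool 17/21 = 81.0%, the regular-round pool 20/29 = 69.0% → the out-of-state pool
Overall: the out-of-state pool 59/94 = 62.8%, the regular-round pool 79/127 = 62.2% → the out-of-state pool
The out-of-state pool wins overall and in every department group — no reversal.

No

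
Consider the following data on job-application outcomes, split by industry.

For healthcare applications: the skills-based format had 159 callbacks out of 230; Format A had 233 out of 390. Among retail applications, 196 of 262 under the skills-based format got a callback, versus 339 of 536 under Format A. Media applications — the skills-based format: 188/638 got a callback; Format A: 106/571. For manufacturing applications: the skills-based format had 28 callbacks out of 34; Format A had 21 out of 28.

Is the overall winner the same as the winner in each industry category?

Yes

Healthcare: the skills-based format 159/230 = 69.1%, Format A 233/390 = 59.7% → the skills-based format
Retail: the skills-based format 196/262 = 74.8%, Format A 339/536 = 63.2% → the skills-based format
Media: the skills-based format 188/638 = 29.5%, Format A 106/571 = 18.6% → the skills-based format
Manufacturing: the skills-based format 28/34 = 82.4%, Format A 21/28 = 75.0% → the skills-based format
Overall: the skills-based format 571/1164 = 49.1%, Format A 699/1525 = 45.8% → the skills-based format
The skills-based format wins overall and in every industry group — no reversal.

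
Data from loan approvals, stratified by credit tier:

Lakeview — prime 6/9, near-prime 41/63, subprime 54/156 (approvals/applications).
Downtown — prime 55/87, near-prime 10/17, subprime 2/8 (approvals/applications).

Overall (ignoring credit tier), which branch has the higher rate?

Downtown

Prime: Lakeview 6/9 = 66.7%, Downtown 55/87 = 63.2% → Lakeview
Near-prime: Lakeview 41/63 = 65.1%, Downtown 10/17 = 58.8% → Lakeview
Subprime: Lakeview 54/156 = 34.6%, Downtown 2/8 = 25.0% → Lakeview
Overall: Lakeview 101/228 = 44.3%, Downtown 67/112 = 59.8% → Downtown
(Lakeview wins every credit group but Downtown wins overall — Lakeview's applications skew toward the low-rate subprime group.)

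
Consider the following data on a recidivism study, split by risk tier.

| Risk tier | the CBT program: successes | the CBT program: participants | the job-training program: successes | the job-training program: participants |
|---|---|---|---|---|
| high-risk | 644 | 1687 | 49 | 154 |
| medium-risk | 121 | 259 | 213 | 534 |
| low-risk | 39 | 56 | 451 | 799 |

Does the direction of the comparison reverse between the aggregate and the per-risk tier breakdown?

High-risk: the CBT program 644/1687 = 38.2%, the job-training program 49/154 = 31.8% → the CBT program
Medium-risk: the CBT program 121/259 = 46.7%, the job-training program 213/534 = 39.9% → the CBT program
Low-risk: the CBT program 39/56 = 69.6%, the job-training program 451/799 = 56.4% → the CBT program
Overall: the CBT program 804/2002 = 40.2%, the job-training program 713/1487 = 47.9% → the job-training program
The CBT program wins each risk group but the job-training program wins overall — the comparison reverses. The CBT program's participants skew toward high-risk, which has a lower base rate.

Yes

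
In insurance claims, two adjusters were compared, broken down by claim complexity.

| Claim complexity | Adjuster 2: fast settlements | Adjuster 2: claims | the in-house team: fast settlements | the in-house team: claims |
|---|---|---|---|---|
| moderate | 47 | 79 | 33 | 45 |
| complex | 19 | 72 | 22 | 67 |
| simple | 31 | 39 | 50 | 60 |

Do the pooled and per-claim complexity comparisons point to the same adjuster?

Moderate: Adjuster 2 47/79 = 59.5%, the in-house team 33/45 = 73.3% → the in-house team
Complex: Adjuster 2 19/72 = 26.4%, the in-house team 22/67 = 32.8% → the in-house team
Simple: Adjuster 2 31/39 = 79.5%, the in-house team 50/60 = 83.3% → the in-house team
Overall: Adjuster 2 97/190 = 51.1%, the in-house team 105/172 = 61.0% → the in-house team
The in-house team wins overall and in every claim group — no reversal.

Yes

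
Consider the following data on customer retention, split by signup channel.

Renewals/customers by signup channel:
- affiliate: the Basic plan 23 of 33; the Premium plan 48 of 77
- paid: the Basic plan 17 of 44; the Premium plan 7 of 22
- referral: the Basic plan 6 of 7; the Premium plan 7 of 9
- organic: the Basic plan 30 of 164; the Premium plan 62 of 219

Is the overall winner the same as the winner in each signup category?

Affiliate: the Basic plan 23/33 = 69.7%, the Premium plan 48/77 = 62.3% → the Basic plan
Paid: the Basic plan 17/44 = 38.6%, the Premium plan 7/22 = 31.8% → the Basic plan
Referral: the Basic plan 6/7 = 85.7%, the Premium plan 7/9 = 77.8% → the Basic plan
Organic: the Basic plan 30/164 = 18.3%, the Premium plan 62/219 = 28.3% → the Premium plan
Overall: the Basic plan 76/248 = 30.6%, the Premium plan 124/327 = 37.9% → the Premium plan
Neither sweeps: the Basic plan wins 3 of 4 groups, the Premium plan wins 1. The Premium plan wins overall but not every group — no Simpson reversal.

No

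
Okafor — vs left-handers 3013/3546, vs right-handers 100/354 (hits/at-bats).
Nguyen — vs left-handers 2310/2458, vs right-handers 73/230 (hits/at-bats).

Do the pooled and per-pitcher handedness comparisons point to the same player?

Yes

Vs left-handers: Okafor 3013/3546 = 85.0%, Nguyen 2310/2458 = 94.0% → Nguyen
Vs right-handers: Okafor 100/354 = 28.2%, Nguyen 73/230 = 31.7% → Nguyen
Overall: Okafor 3113/3900 = 79.8%, Nguyen 2383/2688 = 88.7% → Nguyen
Nguyen wins overall and in every pitcher group — no reversal.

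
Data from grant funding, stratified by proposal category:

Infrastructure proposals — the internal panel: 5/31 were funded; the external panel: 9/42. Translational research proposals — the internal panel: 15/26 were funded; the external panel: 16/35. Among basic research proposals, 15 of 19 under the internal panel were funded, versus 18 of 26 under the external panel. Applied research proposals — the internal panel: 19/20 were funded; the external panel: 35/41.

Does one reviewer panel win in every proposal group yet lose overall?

Infrastructure: the internal panel 5/31 = 16.1%, the external panel 9/42 = 21.4% → the external panel
Translational research: the internal panel 15/26 = 57.7%, the external panel 16/35 = 45.7% → the internal panel
Basic research: the internal panel 15/19 = 78.9%, the external panel 18/26 = 69.2% → the internal panel
Applied research: the internal panel 19/20 = 95.0%, the external panel 35/41 = 85.4% → the internal panel
Overall: the internal panel 54/96 = 56.2%, the external panel 78/144 = 54.2% → the internal panel
Neither sweeps: the internal panel wins 3 of 4 groups, the external panel wins 1. The internal panel wins overall but not every group — no Simpson reversal.

No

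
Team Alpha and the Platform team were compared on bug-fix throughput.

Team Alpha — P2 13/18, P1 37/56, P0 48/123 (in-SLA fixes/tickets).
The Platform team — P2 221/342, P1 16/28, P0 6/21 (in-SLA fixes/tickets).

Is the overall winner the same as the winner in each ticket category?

P2: Team Alpha 13/18 = 72.2%, the Platform team 221/342 = 64.6% → Team Alpha
P1: Team Alpha 37/56 = 66.1%, the Platform team 16/28 = 57.1% → Team Alpha
P0: Team Alpha 48/123 = 39.0%, the Platform team 6/21 = 28.6% → Team Alpha
Overall: Team Alpha 98/197 = 49.7%, the Platform team 243/391 = 62.1% → the Platform team
Team Alpha wins each ticket group but the Platform team wins overall — the comparison reverses. Team Alpha's tickets skew toward P0, which has a lower base rate.

No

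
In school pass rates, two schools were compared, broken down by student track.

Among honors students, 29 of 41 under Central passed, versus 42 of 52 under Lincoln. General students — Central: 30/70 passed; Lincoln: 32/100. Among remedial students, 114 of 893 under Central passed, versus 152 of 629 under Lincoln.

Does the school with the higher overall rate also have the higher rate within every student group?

Honors: Central 29/41 = 70.7%, Lincoln 42/52 = 80.8% → Lincoln
General: Central 30/70 = 42.9%, Lincoln 32/100 = 32.0% → Central
Remedial: Central 114/893 = 12.8%, Lincoln 152/629 = 24.2% → Lincoln
Overall: Central 173/1004 = 17.2%, Lincoln 226/781 = 28.9% → Lincoln
Neither sweeps: Central wins 1 of 3 groups, Lincoln wins 2. Lincoln wins overall but not every group — no Simpson reversal.

No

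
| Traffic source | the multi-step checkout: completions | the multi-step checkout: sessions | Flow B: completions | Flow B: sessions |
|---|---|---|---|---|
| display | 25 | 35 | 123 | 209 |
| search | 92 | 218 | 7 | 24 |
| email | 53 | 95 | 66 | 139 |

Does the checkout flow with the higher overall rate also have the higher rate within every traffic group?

No

Display: the multi-step checkout 25/35 = 71.4%, Flow B 123/209 = 58.9% → the multi-step checkout
Search: the multi-step checkout 92/218 = 42.2%, Flow B 7/24 = 29.2% → the multi-step checkout
Email: the multi-step checkout 53/95 = 55.8%, Flow B 66/139 = 47.5% → the multi-step checkout
Overall: the multi-step checkout 170/348 = 48.9%, Flow B 196/372 = 52.7% → Flow B
The multi-step checkout wins each traffic group but Flow B wins overall — the comparison reverses. The multi-step checkout's sessions skew toward search, which has a lower base rate.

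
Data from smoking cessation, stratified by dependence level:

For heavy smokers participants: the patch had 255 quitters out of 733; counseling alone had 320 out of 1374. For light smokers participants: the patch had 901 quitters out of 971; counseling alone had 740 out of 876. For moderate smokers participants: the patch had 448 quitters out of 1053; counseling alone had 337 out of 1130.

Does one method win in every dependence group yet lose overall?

Heavy smokers: the patch 255/733 = 34.8%, counseling alone 320/1374 = 23.3% → the patch
Light smokers: the patch 901/971 = 92.8%, counseling alone 740/876 = 84.5% → the patch
Moderate smokers: the patch 448/1053 = 42.5%, counseling alone 337/1130 = 29.8% → the patch
Overall: the patch 1604/2757 = 58.2%, counseling alone 1397/3380 = 41.3% → the patch
The patch wins overall and in every dependence group — no reversal.

No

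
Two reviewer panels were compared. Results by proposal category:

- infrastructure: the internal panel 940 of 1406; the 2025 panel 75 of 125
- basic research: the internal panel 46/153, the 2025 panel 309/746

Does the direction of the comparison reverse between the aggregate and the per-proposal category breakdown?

Infrastructure: the internal panel 940/1406 = 66.9%, the 2025 panel 75/125 = 60.0% → the internal panel
Basic research: the internal panel 46/153 = 30.1%, the 2025 panel 309/746 = 41.4% → the 2025 panel
Overall: the internal panel 986/1559 = 63.2%, the 2025 panel 384/871 = 44.1% → the internal panel
Neither sweeps: the internal panel wins 1 of 2 groups, the 2025 panel wins 1. The internal panel wins overall but not every group — no Simpson reversal.

No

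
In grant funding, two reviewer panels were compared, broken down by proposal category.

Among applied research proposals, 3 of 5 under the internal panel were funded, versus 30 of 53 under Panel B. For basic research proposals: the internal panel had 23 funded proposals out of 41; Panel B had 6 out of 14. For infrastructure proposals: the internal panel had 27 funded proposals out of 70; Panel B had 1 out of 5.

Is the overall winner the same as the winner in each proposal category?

No

Applied research: the internal panel 3/5 = 60.0%, Panel B 30/53 = 56.6% → the internal panel
Basic research: the internal panel 23/41 = 56.1%, Panel B 6/14 = 42.9% → the internal panel
Infrastructure: the internal panel 27/70 = 38.6%, Panel B 1/5 = 20.0% → the internal panel
Overall: the internal panel 53/116 = 45.7%, Panel B 37/72 = 51.4% → Panel B
The internal panel wins each proposal group but Panel B wins overall — the comparison reverses. The internal panel's proposals skew toward infrastructure, which has a lower base rate.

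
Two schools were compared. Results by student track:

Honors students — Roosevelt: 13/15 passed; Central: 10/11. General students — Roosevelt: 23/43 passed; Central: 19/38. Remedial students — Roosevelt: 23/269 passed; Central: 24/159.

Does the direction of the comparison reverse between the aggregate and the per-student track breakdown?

No

Honors: Roosevelt 13/15 = 86.7%, Central 10/11 = 90.9% → Central
General: Roosevelt 23/43 = 53.5%, Central 19/38 = 50.0% → Roosevelt
Remedial: Roosevelt 23/269 = 8.6%, Central 24/159 = 15.1% → Central
Overall: Roosevelt 59/327 = 18.0%, Central 53/208 = 25.5% → Central
Neither sweeps: Roosevelt wins 1 of 3 groups, Central wins 2. Central wins overall but not every group — no Simpson reversal.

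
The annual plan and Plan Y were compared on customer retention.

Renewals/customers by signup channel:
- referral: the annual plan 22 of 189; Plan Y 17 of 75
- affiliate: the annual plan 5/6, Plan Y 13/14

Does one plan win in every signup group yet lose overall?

Referral: the annual plan 22/189 = 11.6%, Plan Y 17/75 = 22.7% → Plan Y
Affiliate: the annual plan 5/6 = 83.3%, Plan Y 13/14 = 92.9% → Plan Y
Overall: the annual plan 27/195 = 13.8%, Plan Y 30/89 = 33.7% → Plan Y
Plan Y wins overall and in every signup group — no reversal.

No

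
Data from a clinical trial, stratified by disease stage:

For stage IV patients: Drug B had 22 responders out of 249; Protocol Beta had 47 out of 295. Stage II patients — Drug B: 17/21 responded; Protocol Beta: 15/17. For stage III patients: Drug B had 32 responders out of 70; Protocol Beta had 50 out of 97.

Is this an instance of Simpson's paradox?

No

Stage IV: Drug B 22/249 = 8.8%, Protocol Beta 47/295 = 15.9% → Protocol Beta
Stage II: Drug B 17/21 = 81.0%, Protocol Beta 15/17 = 88.2% → Protocol Beta
Stage III: Drug B 32/70 = 45.7%, Protocol Beta 50/97 = 51.5% → Protocol Beta
Overall: Drug B 71/340 = 20.9%, Protocol Beta 112/409 = 27.4% → Protocol Beta
Protocol Beta wins overall and in every disease group — no reversal.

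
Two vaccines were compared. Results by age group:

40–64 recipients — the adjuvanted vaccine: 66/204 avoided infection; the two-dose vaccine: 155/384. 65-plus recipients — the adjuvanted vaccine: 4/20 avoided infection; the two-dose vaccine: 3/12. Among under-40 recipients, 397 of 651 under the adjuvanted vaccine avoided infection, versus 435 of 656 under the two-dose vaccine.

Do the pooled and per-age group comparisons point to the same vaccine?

40–64: the adjuvanted vaccine 66/204 = 32.4%, the two-dose vaccine 155/384 = 40.4% → the two-dose vaccine
65-plus: the adjuvanted vaccine 4/20 = 20.0%, the two-dose vaccine 3/12 = 25.0% → the two-dose vaccine
Under-40: the adjuvanted vaccine 397/651 = 61.0%, the two-dose vaccine 435/656 = 66.3% → the two-dose vaccine
Overall: the adjuvanted vaccine 467/875 = 53.4%, the two-dose vaccine 593/1052 = 56.4% → the two-dose vaccine
The two-dose vaccine wins overall and in every age group — no reversal.

Yes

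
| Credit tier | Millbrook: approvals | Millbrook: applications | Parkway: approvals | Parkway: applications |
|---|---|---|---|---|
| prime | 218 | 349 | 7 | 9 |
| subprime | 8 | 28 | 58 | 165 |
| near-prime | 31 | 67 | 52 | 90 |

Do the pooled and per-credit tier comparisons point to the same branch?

Prime: Millbrook 218/349 = 62.5%, Parkway 7/9 = 77.8% → Parkway
Subprime: Millbrook 8/28 = 28.6%, Parkway 58/165 = 35.2% → Parkway
Near-prime: Millbrook 31/67 = 46.3%, Parkway 52/90 = 57.8% → Parkway
Overall: Millbrook 257/444 = 57.9%, Parkway 117/264 = 44.3% → Millbrook
Parkway wins each credit group but Millbrook wins overall — the comparison reverses. Parkway's applications skew toward subprime, which has a lower base rate.

No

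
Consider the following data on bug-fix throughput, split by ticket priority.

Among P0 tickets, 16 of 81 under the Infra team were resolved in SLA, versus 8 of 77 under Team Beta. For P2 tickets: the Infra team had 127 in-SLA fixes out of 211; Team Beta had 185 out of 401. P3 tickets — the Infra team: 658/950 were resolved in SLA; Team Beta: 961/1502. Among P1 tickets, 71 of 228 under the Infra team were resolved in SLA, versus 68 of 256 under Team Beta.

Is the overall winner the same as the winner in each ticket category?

P0: the Infra team 16/81 = 19.8%, Team Beta 8/77 = 10.4% → the Infra team
P2: the Infra team 127/211 = 60.2%, Team Beta 185/401 = 46.1% → the Infra team
P3: the Infra team 658/950 = 69.3%, Team Beta 961/1502 = 64.0% → the Infra team
P1: the Infra team 71/228 = 31.1%, Team Beta 68/256 = 26.6% → the Infra team
Overall: the Infra team 872/1470 = 59.3%, Team Beta 1222/2236 = 54.7% → the Infra team
The Infra team wins overall and in every ticket group — no reversal.

Yes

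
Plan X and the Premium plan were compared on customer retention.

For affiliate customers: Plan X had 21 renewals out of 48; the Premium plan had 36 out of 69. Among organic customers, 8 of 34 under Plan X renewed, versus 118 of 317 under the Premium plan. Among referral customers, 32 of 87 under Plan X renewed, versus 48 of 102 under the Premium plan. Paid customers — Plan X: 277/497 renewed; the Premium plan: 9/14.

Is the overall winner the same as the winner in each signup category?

Affiliate: Plan X 21/48 = 43.8%, the Premium plan 36/69 = 52.2% → the Premium plan
Organic: Plan X 8/34 = 23.5%, the Premium plan 118/317 = 37.2% → the Premium plan
Referral: Plan X 32/87 = 36.8%, the Premium plan 48/102 = 47.1% → the Premium plan
Paid: Plan X 277/497 = 55.7%, the Premium plan 9/14 = 64.3% → the Premium plan
Overall: Plan X 338/666 = 50.8%, the Premium plan 211/502 = 42.0% → Plan X
The Premium plan wins each signup group but Plan X wins overall — the comparison reverses. The Premium plan's customers skew toward organic, which has a lower base rate.

No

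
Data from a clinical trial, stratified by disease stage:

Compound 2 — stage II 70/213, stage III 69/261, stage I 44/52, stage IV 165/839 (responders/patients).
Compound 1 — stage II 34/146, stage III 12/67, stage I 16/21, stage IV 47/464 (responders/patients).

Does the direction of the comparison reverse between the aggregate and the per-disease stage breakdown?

No

Stage II: Compound 2 70/213 = 32.9%, Compound 1 34/146 = 23.3% → Compound 2
Stage III: Compound 2 69/261 = 26.4%, Compound 1 12/67 = 17.9% → Compound 2
Stage I: Compound 2 44/52 = 84.6%, Compound 1 16/21 = 76.2% → Compound 2
Stage IV: Compound 2 165/839 = 19.7%, Compound 1 47/464 = 10.1% → Compound 2
Overall: Compound 2 348/1365 = 25.5%, Compound 1 109/698 = 15.6% → Compound 2
Compound 2 wins overall and in every disease group — no reversal.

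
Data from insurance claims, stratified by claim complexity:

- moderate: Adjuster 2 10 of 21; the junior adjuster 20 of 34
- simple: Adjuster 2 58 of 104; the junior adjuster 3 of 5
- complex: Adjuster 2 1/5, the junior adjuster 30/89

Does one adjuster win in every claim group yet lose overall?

Yes

Moderate: Adjuster 2 10/21 = 47.6%, the junior adjuster 20/34 = 58.8% → the junior adjuster
Simple: Adjuster 2 58/104 = 55.8%, the junior adjuster 3/5 = 60.0% → the junior adjuster
Complex: Adjuster 2 1/5 = 20.0%, the junior adjuster 30/89 = 33.7% → the junior adjuster
Overall: Adjuster 2 69/130 = 53.1%, the junior adjuster 53/128 = 41.4% → Adjuster 2
The junior adjuster wins each claim group but Adjuster 2 wins overall — the comparison reverses. The junior adjuster's claims skew toward complex, which has a lower base rate.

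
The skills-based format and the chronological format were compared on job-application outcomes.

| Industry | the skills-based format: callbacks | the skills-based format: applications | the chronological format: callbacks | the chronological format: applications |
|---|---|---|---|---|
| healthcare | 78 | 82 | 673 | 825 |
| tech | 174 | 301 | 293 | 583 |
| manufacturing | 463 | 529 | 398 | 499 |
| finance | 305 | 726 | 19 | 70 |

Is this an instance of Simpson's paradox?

Yes

Healthcare: the skills-based format 78/82 = 95.1%, the chronological format 673/825 = 81.6% → the skills-based format
Tech: the skills-based format 174/301 = 57.8%, the chronological format 293/583 = 50.3% → the skills-based format
Manufacturing: the skills-based format 463/529 = 87.5%, the chronological format 398/499 = 79.8% → the skills-based format
Finance: the skills-based format 305/726 = 42.0%, the chronological format 19/70 = 27.1% → the skills-based format
Overall: the skills-based format 1020/1638 = 62.3%, the chronological format 1383/1977 = 70.0% → the chronological format
The skills-based format wins each industry group but the chronological format wins overall — the comparison reverses. The skills-based format's applications skew toward finance, which has a lower base rate.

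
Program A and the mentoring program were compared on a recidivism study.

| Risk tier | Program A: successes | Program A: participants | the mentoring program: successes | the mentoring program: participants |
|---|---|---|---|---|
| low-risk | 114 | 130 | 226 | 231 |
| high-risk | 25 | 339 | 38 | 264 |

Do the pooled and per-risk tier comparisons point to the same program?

Yes

Low-risk: Program A 114/130 = 87.7%, the mentoring program 226/231 = 97.8% → the mentoring program
High-risk: Program A 25/339 = 7.4%, the mentoring program 38/264 = 14.4% → the mentoring program
Overall: Program A 139/469 = 29.6%, the mentoring program 264/495 = 53.3% → the mentoring program
The mentoring program wins overall and in every risk group — no reversal.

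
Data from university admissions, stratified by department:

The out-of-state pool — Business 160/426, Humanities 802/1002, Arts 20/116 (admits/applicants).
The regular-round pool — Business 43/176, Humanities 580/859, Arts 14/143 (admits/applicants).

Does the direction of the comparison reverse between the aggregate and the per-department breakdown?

No

Business: the out-of-state pool 160/426 = 37.6%, the regular-round pool 43/176 = 24.4% → the out-of-state pool
Humanities: the out-of-state pool 802/1002 = 80.0%, the regular-round pool 580/859 = 67.5% → the out-of-state pool
Arts: the out-of-state pool 20/116 = 17.2%, the regular-round pool 14/143 = 9.8% → the out-of-state pool
Overall: the out-of-state pool 982/1544 = 63.6%, the regular-round pool 637/1178 = 54.1% → the out-of-state pool
The out-of-state pool wins overall and in every department group — no reversal.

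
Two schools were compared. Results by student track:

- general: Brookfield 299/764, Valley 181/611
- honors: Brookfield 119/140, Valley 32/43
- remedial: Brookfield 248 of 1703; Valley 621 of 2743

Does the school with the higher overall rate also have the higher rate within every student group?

No

General: Brookfield 299/764 = 39.1%, Valley 181/611 = 29.6% → Brookfield
Honors: Brookfield 119/140 = 85.0%, Valley 32/43 = 74.4% → Brookfield
Remedial: Brookfield 248/1703 = 14.6%, Valley 621/2743 = 22.6% → Valley
Overall: Brookfield 666/2607 = 25.5%, Valley 834/3397 = 24.6% → Brookfield
Neither sweeps: Brookfield wins 2 of 3 groups, Valley wins 1. Brookfield wins overall but not every group — no Simpson reversal.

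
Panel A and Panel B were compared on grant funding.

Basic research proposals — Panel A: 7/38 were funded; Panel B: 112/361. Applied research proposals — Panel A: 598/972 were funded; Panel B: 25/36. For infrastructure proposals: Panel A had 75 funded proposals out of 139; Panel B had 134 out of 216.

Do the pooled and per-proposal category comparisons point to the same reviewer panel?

Basic research: Panel A 7/38 = 18.4%, Panel B 112/361 = 31.0% → Panel B
Applied research: Panel A 598/972 = 61.5%, Panel B 25/36 = 69.4% → Panel B
Infrastructure: Panel A 75/139 = 54.0%, Panel B 134/216 = 62.0% → Panel B
Overall: Panel A 680/1149 = 59.2%, Panel B 271/613 = 44.2% → Panel A
Panel B wins each proposal group but Panel A wins overall — the comparison reverses. Panel B's proposals skew toward basic research, which has a lower base rate.

No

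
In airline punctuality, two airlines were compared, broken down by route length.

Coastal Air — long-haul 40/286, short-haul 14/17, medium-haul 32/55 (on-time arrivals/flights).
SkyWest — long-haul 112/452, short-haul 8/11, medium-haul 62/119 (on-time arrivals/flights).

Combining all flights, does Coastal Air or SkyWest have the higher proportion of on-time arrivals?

SkyWest

Long-haul: Coastal Air 40/286 = 14.0%, SkyWest 112/452 = 24.8% → SkyWest
Short-haul: Coastal Air 14/17 = 82.4%, SkyWest 8/11 = 72.7% → Coastal Air
Medium-haul: Coastal Air 32/55 = 58.2%, SkyWest 62/119 = 52.1% → Coastal Air
Overall: Coastal Air 86/358 = 24.0%, SkyWest 182/582 = 31.3% → SkyWest
(Neither sweeps every route group, but SkyWest has the higher pooled rate.)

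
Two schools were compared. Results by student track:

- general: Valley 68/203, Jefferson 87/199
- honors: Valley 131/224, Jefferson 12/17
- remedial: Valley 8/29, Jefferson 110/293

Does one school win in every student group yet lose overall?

Yes

General: Valley 68/203 = 33.5%, Jefferson 87/199 = 43.7% → Jefferson
Honors: Valley 131/224 = 58.5%, Jefferson 12/17 = 70.6% → Jefferson
Remedial: Valley 8/29 = 27.6%, Jefferson 110/293 = 37.5% → Jefferson
Overall: Valley 207/456 = 45.4%, Jefferson 209/509 = 41.1% → Valley
Jefferson wins each student group but Valley wins overall — the comparison reverses. Jefferson's students skew toward remedial, which has a lower base rate.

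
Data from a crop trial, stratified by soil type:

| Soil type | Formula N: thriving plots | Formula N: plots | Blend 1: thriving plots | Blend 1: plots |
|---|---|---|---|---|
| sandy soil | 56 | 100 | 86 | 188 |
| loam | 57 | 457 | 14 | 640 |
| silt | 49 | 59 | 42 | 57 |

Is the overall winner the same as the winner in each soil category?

Yes

Sandy soil: Formula N 56/100 = 56.0%, Blend 1 86/188 = 45.7% → Formula N
Loam: Formula N 57/457 = 12.5%, Blend 1 14/640 = 2.2% → Formula N
Silt: Formula N 49/59 = 83.1%, Blend 1 42/57 = 73.7% → Formula N
Overall: Formula N 162/616 = 26.3%, Blend 1 142/885 = 16.0% → Formula N
Formula N wins overall and in every soil group — no reversal.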